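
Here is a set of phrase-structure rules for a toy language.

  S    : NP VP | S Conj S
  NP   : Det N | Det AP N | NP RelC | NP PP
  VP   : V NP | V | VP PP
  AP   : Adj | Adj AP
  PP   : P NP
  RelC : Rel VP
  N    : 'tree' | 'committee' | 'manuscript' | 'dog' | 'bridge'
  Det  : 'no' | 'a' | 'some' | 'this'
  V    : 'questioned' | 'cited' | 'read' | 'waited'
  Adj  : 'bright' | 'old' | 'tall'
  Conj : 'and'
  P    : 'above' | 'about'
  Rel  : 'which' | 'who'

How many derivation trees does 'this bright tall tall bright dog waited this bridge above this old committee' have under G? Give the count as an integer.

2

The two bracketings:
[S [NP [Det this] [AP [Adj bright] [AP [Adj tall] [AP [Adj tall] [AP [Adj bright]]]]] [N dog]] [VP [V waited] [NP [NP [Det this] [N bridge]] [PP [P above] [NP [Det this] [AP [Adj old]] [N committee]]]]]]
[S [NP [Det this] [AP [Adj bright] [AP [Adj tall] [AP [Adj tall] [AP [Adj bright]]]]] [N dog]] [VP [VP [V waited] [NP [Det this] [N bridge]]] [PP [P above] [NP [Det this] [AP [Adj old]] [N committee]]]]]
The difference turns on whether NP → NP PP is used at the relevant span, versus an alternative expansion of NP.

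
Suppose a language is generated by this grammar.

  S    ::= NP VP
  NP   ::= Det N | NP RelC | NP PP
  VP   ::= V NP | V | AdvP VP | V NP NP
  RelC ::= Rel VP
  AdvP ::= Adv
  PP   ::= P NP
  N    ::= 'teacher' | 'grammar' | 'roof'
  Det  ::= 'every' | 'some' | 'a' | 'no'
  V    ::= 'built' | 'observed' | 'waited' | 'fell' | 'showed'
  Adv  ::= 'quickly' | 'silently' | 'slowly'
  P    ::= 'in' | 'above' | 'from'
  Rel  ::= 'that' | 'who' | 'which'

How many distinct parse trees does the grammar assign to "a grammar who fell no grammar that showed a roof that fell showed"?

Two of the 7 distinct bracketings:
[S [NP [NP [Det a] [N grammar]] [RelC [Rel who] [VP [V fell] [NP [NP [Det no] [N grammar]] [RelC [Rel that] [VP [V showed] [NP [NP [Det a] [N roof]] [RelC [Rel that] [VP [V fell]]]]]]]]]] [VP [V showed]]]
[S [NP [NP [Det a] [N grammar]] [RelC [Rel who] [VP [V fell] [NP [NP [NP [Det no] [N grammar]] [RelC [Rel that] [VP [V showed] [NP [Det a] [N roof]]]]] [RelC [Rel that] [VP [V fell]]]]]]] [VP [V showed]]]
The trees differ in how a recursive rule is bracketed over the same span.

7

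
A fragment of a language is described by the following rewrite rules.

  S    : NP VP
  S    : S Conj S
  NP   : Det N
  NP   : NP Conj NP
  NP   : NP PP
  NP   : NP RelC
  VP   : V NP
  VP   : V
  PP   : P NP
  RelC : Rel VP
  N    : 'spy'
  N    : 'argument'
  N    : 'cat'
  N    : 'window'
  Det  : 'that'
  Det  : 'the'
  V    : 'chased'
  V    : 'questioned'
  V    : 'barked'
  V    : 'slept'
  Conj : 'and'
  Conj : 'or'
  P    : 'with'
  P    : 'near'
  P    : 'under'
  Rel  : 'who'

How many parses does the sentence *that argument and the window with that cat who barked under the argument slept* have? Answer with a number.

9

Two of the 9 distinct bracketings:
[S [NP [NP [Det that] [N argument]] [Conj and] [NP [NP [Det the] [N window]] [PP [P with] [NP [NP [NP [Det that] [N cat]] [RelC [Rel who] [VP [V barked]]]] [PP [P under] [NP [Det the] [N argument]]]]]]] [VP [V slept]]]
[S [NP [NP [Det that] [N argument]] [Conj and] [NP [NP [NP [Det the] [N window]] [PP [P with] [NP [NP [Det that] [N cat]] [RelC [Rel who] [VP [V barked]]]]]] [PP [P under] [NP [Det the] [N argument]]]]] [VP [V slept]]]
The trees differ in how a recursive rule is bracketed over the same span.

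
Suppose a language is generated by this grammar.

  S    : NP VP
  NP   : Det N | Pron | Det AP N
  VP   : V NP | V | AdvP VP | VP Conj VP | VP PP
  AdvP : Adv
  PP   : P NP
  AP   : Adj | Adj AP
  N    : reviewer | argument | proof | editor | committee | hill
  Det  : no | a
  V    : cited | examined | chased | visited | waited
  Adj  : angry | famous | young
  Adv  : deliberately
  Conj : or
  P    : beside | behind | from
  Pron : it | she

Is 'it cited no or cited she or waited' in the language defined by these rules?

Ungrammatical

A Det word can never sit immediately before a Conj word in any string this grammar generates, so the substring 'no or' rules out a derivation.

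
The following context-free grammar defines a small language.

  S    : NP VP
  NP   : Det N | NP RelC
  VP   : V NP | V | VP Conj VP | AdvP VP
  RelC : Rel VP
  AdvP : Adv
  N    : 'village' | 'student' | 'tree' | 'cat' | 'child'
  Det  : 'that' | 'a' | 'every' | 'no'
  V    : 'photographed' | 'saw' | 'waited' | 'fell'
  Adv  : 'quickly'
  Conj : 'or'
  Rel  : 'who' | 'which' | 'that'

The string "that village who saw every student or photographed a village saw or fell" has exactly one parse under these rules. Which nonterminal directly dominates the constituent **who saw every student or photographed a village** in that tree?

S
  NP
    NP
      Det: that
      N: village
    RelC
      Rel: who
      VP
        VP
          V: saw
          NP
            Det: every
            N: student
        Conj: or
        VP
          V: photographed
          NP
            Det: a
            N: village
  VP
    VP
      V: saw
    Conj: or
    VP
      V: fell
The span 'who saw every student or photographed a village' is the RelC node built by RelC → Rel VP.
Its mother is the NP built by NP → NP RelC.

NP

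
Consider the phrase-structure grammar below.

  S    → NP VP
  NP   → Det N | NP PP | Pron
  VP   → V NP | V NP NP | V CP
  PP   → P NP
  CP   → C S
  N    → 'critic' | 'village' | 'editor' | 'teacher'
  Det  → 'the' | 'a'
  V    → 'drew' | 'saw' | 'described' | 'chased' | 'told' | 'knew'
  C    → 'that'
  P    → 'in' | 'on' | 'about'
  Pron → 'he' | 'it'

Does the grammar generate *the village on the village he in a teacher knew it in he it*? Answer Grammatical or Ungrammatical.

For S → NP VP, every NP-prefix leaves a non-VP remainder: after 'the village' the remainder is not a VP; after 'the village on the village' the remainder is not a VP.

Ungrammatical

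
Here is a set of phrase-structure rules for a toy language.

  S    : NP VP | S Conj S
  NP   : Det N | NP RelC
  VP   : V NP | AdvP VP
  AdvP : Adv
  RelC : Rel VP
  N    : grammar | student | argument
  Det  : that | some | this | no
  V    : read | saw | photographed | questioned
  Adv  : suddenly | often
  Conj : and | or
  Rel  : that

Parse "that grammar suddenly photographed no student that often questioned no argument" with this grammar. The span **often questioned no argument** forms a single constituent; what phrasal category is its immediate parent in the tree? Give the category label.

RelC

[S [NP [Det that] [N grammar]] [VP [AdvP [Adv suddenly]] [VP [V photographed] [NP [NP [Det no] [N student]] [RelC [Rel that] [VP [AdvP [Adv often]] [VP [V questioned] [NP [Det no] [N argument]]]]]]]]]
The span 'often questioned no argument' is the VP node built by VP → AdvP VP.
Its mother is the RelC built by RelC → Rel VP.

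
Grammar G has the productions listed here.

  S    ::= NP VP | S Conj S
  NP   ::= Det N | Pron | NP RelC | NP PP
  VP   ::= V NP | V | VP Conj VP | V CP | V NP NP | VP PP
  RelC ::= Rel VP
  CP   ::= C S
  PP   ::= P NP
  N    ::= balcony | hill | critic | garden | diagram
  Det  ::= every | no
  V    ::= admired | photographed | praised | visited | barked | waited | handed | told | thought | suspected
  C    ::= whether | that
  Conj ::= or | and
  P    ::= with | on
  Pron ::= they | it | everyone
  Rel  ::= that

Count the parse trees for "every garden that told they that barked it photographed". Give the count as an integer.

Two of the 3 distinct bracketings:
[S [NP [NP [Det every] [N garden]] [RelC [Rel that] [VP [V told] [NP [NP [Pron they]] [RelC [Rel that] [VP [V barked] [NP [Pron it]]]]]]]] [VP [V photographed]]]
[S [NP [NP [Det every] [N garden]] [RelC [Rel that] [VP [V told] [NP [NP [Pron they]] [RelC [Rel that] [VP [V barked]]]] [NP [Pron it]]]]] [VP [V photographed]]]
The difference turns on whether VP → V NP is used at the relevant span, versus an alternative expansion of VP.

3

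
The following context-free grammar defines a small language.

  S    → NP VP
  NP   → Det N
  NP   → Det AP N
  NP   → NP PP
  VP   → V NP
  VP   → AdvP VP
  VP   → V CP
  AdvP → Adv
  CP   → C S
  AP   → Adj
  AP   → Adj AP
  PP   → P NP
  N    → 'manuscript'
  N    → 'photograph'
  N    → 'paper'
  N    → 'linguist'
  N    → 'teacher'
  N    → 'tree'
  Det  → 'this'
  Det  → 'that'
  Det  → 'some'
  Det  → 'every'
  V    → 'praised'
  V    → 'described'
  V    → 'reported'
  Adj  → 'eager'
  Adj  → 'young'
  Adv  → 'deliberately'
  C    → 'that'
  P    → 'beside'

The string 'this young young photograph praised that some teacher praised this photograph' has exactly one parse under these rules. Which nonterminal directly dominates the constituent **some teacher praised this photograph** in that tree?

[S [NP [Det this] [AP [Adj young] [AP [Adj young]]] [N photograph]] [VP [V praised] [CP [C that] [S [NP [Det some] [N teacher]] [VP [V praised] [NP [Det this] [N photograph]]]]]]]
The span 'some teacher praised this photograph' is the S node built by S → NP VP.
Its mother is the CP built by CP → C S.

CP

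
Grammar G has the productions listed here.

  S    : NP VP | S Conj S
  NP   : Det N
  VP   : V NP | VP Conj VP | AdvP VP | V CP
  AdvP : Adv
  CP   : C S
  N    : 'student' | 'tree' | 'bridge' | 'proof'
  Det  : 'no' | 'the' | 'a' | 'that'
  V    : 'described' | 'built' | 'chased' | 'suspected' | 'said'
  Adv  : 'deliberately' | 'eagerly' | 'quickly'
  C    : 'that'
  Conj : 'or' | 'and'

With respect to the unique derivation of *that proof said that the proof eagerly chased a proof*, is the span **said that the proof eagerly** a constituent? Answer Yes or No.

[S [NP [Det that] [N proof]] [VP [V said] [CP [C that] [S [NP [Det the] [N proof]] [VP [AdvP [Adv eagerly]] [VP [V chased] [NP [Det a] [N proof]]]]]]]]
The smallest constituent containing 'said that the proof eagerly' is the VP spanning 'said that the proof eagerly chased a proof'; no single node in the tree dominates exactly the given words.

No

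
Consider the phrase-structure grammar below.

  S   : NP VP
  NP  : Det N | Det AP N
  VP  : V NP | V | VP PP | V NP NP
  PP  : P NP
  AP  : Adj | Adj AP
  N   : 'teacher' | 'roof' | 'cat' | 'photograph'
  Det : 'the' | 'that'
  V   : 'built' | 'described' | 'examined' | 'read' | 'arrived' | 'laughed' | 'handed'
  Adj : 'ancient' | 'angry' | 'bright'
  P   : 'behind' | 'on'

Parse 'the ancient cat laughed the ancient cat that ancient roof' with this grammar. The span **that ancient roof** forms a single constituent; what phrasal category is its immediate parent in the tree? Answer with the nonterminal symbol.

S
  NP
    Det: the
    AP
      Adj: ancient
    N: cat
  VP
    V: laughed
    NP
      Det: the
      AP
        Adj: ancient
      N: cat
    NP
      Det: that
      AP
        Adj: ancient
      N: roof
The span 'that ancient roof' is the NP node built by NP → Det AP N.
Its mother is the VP built by VP → V NP NP.

VP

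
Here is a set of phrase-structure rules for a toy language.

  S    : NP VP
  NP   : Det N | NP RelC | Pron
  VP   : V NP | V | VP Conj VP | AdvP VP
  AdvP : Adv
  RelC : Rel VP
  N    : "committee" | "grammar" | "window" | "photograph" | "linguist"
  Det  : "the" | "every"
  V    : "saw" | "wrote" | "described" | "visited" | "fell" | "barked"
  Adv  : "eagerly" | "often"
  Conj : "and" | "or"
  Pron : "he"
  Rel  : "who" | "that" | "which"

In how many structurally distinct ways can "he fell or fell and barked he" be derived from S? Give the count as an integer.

The two bracketings:
[S [NP [Pron he]] [VP [VP [V fell]] [Conj or] [VP [VP [V fell]] [Conj and] [VP [V barked] [NP [Pron he]]]]]]
[S [NP [Pron he]] [VP [VP [VP [V fell]] [Conj or] [VP [V fell]]] [Conj and] [VP [V barked] [NP [Pron he]]]]]
The trees differ in how a recursive rule is bracketed over the same span.

2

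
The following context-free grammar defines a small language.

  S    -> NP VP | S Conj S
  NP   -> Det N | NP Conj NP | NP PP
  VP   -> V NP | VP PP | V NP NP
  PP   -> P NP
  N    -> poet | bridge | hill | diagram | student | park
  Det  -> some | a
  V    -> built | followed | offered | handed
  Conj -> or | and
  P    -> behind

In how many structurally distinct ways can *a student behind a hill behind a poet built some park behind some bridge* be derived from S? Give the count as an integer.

Two of the 4 distinct bracketings:
[S [NP [NP [Det a] [N student]] [PP [P behind] [NP [NP [Det a] [N hill]] [PP [P behind] [NP [Det a] [N poet]]]]]] [VP [V built] [NP [NP [Det some] [N park]] [PP [P behind] [NP [Det some] [N bridge]]]]]]
[S [NP [NP [Det a] [N student]] [PP [P behind] [NP [NP [Det a] [N hill]] [PP [P behind] [NP [Det a] [N poet]]]]]] [VP [VP [V built] [NP [Det some] [N park]]] [PP [P behind] [NP [Det some] [N bridge]]]]]
The difference turns on whether VP → VP PP is used at the relevant span, versus an alternative expansion of VP.

4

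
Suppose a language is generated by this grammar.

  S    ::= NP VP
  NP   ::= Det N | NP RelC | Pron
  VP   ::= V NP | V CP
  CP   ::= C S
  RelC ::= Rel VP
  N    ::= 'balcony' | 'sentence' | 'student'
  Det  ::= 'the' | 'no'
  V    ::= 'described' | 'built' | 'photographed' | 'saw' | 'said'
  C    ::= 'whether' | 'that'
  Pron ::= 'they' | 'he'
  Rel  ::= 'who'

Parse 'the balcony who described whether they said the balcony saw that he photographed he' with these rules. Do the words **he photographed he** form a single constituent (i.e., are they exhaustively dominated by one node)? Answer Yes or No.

Yes

[S [NP [NP [Det the] [N balcony]] [RelC [Rel who] [VP [V described] [CP [C whether] [S [NP [Pron they]] [VP [V said] [NP [Det the] [N balcony]]]]]]]] [VP [V saw] [CP [C that] [S [NP [Pron he]] [VP [V photographed] [NP [Pron he]]]]]]]
The words 'he photographed he' are exhaustively dominated by a single S node (built by S → NP VP), so they form a constituent.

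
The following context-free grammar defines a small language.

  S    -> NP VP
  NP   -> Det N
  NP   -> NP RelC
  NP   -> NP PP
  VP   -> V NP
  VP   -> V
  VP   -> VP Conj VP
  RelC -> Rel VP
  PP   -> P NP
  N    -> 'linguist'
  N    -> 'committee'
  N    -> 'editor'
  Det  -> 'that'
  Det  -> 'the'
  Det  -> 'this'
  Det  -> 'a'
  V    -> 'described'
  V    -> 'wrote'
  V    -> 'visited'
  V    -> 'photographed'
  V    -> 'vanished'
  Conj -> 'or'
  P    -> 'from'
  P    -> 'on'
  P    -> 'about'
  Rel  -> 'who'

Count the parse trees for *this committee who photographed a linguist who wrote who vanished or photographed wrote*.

4

Two of the 4 distinct bracketings:
[S [NP [NP [Det this] [N committee]] [RelC [Rel who] [VP [V photographed] [NP [NP [NP [Det a] [N linguist]] [RelC [Rel who] [VP [V wrote]]]] [RelC [Rel who] [VP [VP [V vanished]] [Conj or] [VP [V photographed]]]]]]]] [VP [V wrote]]]
[S [NP [NP [Det this] [N committee]] [RelC [Rel who] [VP [VP [V photographed] [NP [NP [NP [Det a] [N linguist]] [RelC [Rel who] [VP [V wrote]]]] [RelC [Rel who] [VP [V vanished]]]]] [Conj or] [VP [V photographed]]]]] [VP [V wrote]]]
The trees differ in how a recursive rule is bracketed over the same span.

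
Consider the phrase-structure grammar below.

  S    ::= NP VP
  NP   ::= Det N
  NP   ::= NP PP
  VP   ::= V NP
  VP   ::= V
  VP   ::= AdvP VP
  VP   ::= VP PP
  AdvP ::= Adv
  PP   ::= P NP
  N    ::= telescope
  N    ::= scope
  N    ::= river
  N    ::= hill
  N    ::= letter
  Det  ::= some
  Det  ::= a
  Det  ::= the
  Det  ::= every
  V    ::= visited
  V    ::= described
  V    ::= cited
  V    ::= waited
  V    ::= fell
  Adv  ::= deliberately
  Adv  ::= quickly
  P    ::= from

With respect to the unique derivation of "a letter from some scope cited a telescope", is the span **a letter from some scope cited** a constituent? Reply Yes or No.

No

[S [NP [NP [Det a] [N letter]] [PP [P from] [NP [Det some] [N scope]]]] [VP [V cited] [NP [Det a] [N telescope]]]]
The smallest constituent containing 'a letter from some scope cited' is the S spanning 'a letter from some scope cited a telescope'; no single node in the tree dominates exactly the given words.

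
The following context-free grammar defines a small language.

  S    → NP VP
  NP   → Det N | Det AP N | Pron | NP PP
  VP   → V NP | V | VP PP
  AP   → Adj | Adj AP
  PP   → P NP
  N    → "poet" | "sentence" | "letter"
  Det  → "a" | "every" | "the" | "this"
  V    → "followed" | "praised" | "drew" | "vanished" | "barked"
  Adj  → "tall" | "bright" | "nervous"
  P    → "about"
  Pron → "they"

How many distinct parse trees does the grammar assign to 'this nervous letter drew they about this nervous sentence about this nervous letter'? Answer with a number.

Two of the 5 distinct bracketings:
[S [NP [Det this] [AP [Adj nervous]] [N letter]] [VP [V drew] [NP [NP [Pron they]] [PP [P about] [NP [NP [Det this] [AP [Adj nervous]] [N sentence]] [PP [P about] [NP [Det this] [AP [Adj nervous]] [N letter]]]]]]]]
[S [NP [Det this] [AP [Adj nervous]] [N letter]] [VP [V drew] [NP [NP [NP [Pron they]] [PP [P about] [NP [Det this] [AP [Adj nervous]] [N sentence]]]] [PP [P about] [NP [Det this] [AP [Adj nervous]] [N letter]]]]]]
The trees differ in how a recursive rule is bracketed over the same span.

5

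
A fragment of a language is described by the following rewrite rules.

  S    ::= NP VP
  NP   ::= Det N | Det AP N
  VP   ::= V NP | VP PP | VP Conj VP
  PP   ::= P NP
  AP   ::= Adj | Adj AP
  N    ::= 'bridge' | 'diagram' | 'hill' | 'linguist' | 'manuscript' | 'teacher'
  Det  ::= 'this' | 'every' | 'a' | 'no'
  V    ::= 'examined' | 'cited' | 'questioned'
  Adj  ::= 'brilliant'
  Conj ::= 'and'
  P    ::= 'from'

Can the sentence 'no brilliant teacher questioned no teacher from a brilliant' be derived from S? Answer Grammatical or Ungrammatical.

Ungrammatical

For S → NP VP, the only prefix that parses as NP is 'no brilliant teacher', but the remainder 'questioned no teacher from a brilliant' is not a VP under these rules.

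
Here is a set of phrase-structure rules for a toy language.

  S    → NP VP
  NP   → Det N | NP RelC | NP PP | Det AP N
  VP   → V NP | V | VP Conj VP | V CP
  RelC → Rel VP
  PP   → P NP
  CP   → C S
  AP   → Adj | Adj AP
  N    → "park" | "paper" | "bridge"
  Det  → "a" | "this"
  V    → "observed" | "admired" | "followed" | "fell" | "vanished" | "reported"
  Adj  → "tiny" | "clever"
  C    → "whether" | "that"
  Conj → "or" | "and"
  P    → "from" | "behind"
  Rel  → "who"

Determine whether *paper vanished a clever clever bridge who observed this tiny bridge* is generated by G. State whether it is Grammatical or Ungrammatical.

For S → NP VP, no prefix of the string parses as an NP.

Ungrammatical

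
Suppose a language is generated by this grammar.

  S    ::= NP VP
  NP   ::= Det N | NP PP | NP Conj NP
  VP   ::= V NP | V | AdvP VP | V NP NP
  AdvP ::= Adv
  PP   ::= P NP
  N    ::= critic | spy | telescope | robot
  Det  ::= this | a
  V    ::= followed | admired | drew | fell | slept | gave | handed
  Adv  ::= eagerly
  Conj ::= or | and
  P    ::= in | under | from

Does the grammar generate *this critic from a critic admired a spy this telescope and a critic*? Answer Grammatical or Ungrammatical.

Grammatical

S
  NP
    NP
      Det: this
      N: critic
    PP
      P: from
      NP
        Det: a
        N: critic
  VP
    V: admired
    NP
      Det: a
      N: spy
    NP
      NP
        Det: this
        N: telescope
      Conj: and
      NP
        Det: a
        N: critic
Each bracket corresponds to one application of a listed rule, so the string is derivable from S.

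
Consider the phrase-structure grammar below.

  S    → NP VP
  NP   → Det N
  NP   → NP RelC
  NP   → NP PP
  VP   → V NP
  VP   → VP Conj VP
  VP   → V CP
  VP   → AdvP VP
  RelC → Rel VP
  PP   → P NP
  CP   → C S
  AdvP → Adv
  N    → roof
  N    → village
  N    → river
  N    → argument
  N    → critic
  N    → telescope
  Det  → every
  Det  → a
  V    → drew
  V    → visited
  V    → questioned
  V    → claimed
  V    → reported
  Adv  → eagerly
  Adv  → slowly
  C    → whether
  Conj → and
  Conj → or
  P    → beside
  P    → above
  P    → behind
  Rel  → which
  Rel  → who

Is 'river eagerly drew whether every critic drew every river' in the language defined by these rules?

Ungrammatical

For S → NP VP, no prefix of the string parses as an NP.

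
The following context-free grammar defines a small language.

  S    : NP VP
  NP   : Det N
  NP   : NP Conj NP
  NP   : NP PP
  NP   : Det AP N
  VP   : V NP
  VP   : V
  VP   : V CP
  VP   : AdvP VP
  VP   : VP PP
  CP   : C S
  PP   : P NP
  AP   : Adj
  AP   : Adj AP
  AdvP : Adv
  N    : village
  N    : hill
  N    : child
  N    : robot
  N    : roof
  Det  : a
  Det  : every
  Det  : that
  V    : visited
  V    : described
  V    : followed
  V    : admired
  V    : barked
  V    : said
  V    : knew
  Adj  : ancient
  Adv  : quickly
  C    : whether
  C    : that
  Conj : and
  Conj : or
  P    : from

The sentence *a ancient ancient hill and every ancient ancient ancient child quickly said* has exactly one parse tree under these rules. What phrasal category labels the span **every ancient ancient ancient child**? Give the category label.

NP

[S [NP [NP [Det a] [AP [Adj ancient] [AP [Adj ancient]]] [N hill]] [Conj and] [NP [Det every] [AP [Adj ancient] [AP [Adj ancient] [AP [Adj ancient]]]] [N child]]] [VP [AdvP [Adv quickly]] [VP [V said]]]]
The span 'every ancient ancient ancient child' is the NP node built by NP → Det AP N.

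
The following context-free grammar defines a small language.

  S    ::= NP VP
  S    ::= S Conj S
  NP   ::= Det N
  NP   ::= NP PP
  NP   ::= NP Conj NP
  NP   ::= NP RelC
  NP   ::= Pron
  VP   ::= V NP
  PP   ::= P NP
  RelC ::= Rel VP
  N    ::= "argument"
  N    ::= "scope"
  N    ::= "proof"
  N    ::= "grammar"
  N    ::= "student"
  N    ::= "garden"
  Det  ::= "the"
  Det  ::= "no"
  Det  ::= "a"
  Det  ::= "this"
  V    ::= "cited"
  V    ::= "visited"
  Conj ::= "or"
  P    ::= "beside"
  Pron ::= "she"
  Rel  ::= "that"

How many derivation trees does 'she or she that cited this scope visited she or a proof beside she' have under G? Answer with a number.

Two of the 4 distinct bracketings:
[S [NP [NP [Pron she]] [Conj or] [NP [NP [Pron she]] [RelC [Rel that] [VP [V cited] [NP [Det this] [N scope]]]]]] [VP [V visited] [NP [NP [NP [Pron she]] [Conj or] [NP [Det a] [N proof]]] [PP [P beside] [NP [Pron she]]]]]]
[S [NP [NP [Pron she]] [Conj or] [NP [NP [Pron she]] [RelC [Rel that] [VP [V cited] [NP [Det this] [N scope]]]]]] [VP [V visited] [NP [NP [Pron she]] [Conj or] [NP [NP [Det a] [N proof]] [PP [P beside] [NP [Pron she]]]]]]]
The trees differ in how a recursive rule is bracketed over the same span.

4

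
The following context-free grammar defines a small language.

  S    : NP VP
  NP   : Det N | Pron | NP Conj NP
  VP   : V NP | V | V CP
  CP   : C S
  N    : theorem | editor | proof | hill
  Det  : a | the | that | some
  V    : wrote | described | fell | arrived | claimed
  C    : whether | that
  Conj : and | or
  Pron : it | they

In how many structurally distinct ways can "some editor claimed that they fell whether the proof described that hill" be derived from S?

1

[S [NP [Det some] [N editor]] [VP [V claimed] [CP [C that] [S [NP [Pron they]] [VP [V fell] [CP [C whether] [S [NP [Det the] [N proof]] [VP [V described] [NP [Det that] [N hill]]]]]]]]]]
No rule offers an alternative attachment or grouping for any span, so this is the only derivation.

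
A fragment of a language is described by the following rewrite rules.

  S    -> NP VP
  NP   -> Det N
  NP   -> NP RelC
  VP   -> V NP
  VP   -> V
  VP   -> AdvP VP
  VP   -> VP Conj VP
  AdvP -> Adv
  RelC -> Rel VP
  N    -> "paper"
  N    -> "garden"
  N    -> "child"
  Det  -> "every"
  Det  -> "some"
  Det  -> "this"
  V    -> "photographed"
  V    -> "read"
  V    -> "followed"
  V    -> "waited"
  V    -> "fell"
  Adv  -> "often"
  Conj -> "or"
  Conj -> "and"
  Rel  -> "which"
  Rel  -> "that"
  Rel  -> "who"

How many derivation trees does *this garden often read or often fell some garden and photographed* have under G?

7

Two of the 7 distinct bracketings:
[S [NP [Det this] [N garden]] [VP [AdvP [Adv often]] [VP [VP [V read]] [Conj or] [VP [AdvP [Adv often]] [VP [VP [V fell] [NP [Det some] [N garden]]] [Conj and] [VP [V photographed]]]]]]]
[S [NP [Det this] [N garden]] [VP [AdvP [Adv often]] [VP [VP [V read]] [Conj or] [VP [VP [AdvP [Adv often]] [VP [V fell] [NP [Det some] [N garden]]]] [Conj and] [VP [V photographed]]]]]]
The trees differ in how a recursive rule is bracketed over the same span.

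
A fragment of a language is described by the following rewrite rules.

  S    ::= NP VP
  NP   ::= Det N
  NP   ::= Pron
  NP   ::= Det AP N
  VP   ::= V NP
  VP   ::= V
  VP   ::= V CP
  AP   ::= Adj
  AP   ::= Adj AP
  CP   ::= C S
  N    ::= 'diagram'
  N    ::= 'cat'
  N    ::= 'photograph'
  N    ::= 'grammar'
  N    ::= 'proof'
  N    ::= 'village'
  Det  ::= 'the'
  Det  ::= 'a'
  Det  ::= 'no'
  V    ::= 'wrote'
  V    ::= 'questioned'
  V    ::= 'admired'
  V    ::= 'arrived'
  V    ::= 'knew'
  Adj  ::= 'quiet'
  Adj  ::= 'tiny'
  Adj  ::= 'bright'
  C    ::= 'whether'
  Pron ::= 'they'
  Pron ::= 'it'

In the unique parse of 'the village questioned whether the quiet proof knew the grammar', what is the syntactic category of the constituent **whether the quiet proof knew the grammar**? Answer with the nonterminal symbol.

CP

[S [NP [Det the] [N village]] [VP [V questioned] [CP [C whether] [S [NP [Det the] [AP [Adj quiet]] [N proof]] [VP [V knew] [NP [Det the] [N grammar]]]]]]]
The span 'whether the quiet proof knew the grammar' is the CP node built by CP → C S.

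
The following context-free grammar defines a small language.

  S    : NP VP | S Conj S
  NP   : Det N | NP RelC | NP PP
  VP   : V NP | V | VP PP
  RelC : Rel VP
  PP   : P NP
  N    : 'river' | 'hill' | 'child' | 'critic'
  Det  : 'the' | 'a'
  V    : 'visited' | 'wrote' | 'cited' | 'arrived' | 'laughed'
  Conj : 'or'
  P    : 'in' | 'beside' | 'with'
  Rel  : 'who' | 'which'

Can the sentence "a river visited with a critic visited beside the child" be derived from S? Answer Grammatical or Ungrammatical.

For S → NP VP, the only prefix that parses as NP is 'a river', but the remainder 'visited with a critic visited beside the child' is not a VP under these rules. The alternative S rule S → S Conj S likewise has no satisfying split.

Ungrammatical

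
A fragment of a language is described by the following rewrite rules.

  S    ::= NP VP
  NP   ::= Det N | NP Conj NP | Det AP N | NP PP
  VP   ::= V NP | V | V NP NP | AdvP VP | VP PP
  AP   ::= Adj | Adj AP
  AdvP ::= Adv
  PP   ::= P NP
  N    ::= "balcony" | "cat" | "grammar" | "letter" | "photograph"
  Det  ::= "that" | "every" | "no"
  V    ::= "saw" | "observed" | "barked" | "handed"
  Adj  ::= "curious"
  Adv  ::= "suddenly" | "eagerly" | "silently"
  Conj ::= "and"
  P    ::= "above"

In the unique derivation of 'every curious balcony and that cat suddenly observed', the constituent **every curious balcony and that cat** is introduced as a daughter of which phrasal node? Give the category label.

S

S
  NP
    NP
      Det: every
      AP
        Adj: curious
      N: balcony
    Conj: and
    NP
      Det: that
      N: cat
  VP
    AdvP
      Adv: suddenly
    VP
      V: observed
The span 'every curious balcony and that cat' is the NP node built by NP → NP Conj NP.
Its mother is the S built by S → NP VP.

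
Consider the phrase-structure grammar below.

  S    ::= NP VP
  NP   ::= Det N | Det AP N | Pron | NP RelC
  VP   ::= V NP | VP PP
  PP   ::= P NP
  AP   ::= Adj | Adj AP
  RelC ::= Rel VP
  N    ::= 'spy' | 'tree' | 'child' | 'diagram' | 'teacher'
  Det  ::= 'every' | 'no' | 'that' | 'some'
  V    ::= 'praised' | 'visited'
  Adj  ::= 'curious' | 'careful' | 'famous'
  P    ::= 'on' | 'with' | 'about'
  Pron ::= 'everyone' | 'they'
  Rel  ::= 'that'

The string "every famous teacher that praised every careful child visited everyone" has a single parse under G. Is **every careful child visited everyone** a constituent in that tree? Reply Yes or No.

No

[S [NP [NP [Det every] [AP [Adj famous]] [N teacher]] [RelC [Rel that] [VP [V praised] [NP [Det every] [AP [Adj careful]] [N child]]]]] [VP [V visited] [NP [Pron everyone]]]]
The smallest constituent containing 'every careful child visited everyone' is the S spanning 'every famous teacher that praised every careful child visited everyone'; no single node in the tree dominates exactly the given words.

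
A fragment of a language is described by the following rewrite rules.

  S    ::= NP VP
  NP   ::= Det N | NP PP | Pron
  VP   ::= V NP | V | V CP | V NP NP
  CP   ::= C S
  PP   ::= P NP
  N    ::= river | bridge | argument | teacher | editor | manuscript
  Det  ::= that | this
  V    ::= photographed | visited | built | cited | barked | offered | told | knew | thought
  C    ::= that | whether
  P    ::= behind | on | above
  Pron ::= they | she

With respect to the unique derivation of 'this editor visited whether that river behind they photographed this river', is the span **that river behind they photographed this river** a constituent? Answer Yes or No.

[S [NP [Det this] [N editor]] [VP [V visited] [CP [C whether] [S [NP [NP [Det that] [N river]] [PP [P behind] [NP [Pron they]]]] [VP [V photographed] [NP [Det this] [N river]]]]]]]
The words 'that river behind they photographed this river' are exhaustively dominated by a single S node (built by S → NP VP), so they form a constituent.

Yes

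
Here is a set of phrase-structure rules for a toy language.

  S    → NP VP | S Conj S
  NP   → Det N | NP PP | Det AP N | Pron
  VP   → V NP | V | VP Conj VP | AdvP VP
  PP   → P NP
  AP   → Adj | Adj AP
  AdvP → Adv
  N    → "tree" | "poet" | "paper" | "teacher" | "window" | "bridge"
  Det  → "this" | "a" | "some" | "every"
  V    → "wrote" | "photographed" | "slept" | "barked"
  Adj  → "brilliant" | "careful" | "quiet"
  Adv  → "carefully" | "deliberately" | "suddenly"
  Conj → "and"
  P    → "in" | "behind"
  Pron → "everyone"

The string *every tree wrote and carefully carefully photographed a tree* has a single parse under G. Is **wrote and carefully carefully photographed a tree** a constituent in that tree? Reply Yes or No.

Yes

[S [NP [Det every] [N tree]] [VP [VP [V wrote]] [Conj and] [VP [AdvP [Adv carefully]] [VP [AdvP [Adv carefully]] [VP [V photographed] [NP [Det a] [N tree]]]]]]]
The words 'wrote and carefully carefully photographed a tree' are exhaustively dominated by a single VP node (built by VP → VP Conj VP), so they form a constituent.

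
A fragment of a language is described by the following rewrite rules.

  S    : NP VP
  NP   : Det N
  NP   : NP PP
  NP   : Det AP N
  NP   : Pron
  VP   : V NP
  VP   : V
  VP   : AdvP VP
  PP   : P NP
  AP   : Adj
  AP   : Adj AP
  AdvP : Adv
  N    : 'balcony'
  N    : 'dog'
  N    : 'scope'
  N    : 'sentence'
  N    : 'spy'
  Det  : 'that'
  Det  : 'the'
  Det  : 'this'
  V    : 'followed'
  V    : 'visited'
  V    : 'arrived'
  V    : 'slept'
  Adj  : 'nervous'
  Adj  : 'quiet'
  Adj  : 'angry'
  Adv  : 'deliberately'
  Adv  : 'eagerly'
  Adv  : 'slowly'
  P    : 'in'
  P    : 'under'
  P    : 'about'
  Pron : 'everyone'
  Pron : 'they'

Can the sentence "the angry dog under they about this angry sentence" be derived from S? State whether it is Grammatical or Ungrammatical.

Ungrammatical

For S → NP VP, every NP-prefix leaves a non-VP remainder: after 'the angry dog' the remainder is not a VP; after 'the angry dog under they' the remainder is not a VP.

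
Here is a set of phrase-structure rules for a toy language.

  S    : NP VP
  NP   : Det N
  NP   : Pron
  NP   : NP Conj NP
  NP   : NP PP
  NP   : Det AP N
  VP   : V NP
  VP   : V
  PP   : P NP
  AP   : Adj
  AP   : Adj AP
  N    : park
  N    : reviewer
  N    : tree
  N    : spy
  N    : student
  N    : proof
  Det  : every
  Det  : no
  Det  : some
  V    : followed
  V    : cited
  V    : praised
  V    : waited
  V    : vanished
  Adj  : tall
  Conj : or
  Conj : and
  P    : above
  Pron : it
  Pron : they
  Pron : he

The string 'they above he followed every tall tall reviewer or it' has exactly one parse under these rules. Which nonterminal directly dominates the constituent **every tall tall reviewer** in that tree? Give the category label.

S
  NP
    NP
      Pron: they
    PP
      P: above
      NP
        Pron: he
  VP
    V: followed
    NP
      NP
        Det: every
        AP
          Adj: tall
          AP
            Adj: tall
        N: reviewer
      Conj: or
      NP
        Pron: it
The span 'every tall tall reviewer' is the NP node built by NP → Det AP N.
Its mother is the NP built by NP → NP Conj NP.

NP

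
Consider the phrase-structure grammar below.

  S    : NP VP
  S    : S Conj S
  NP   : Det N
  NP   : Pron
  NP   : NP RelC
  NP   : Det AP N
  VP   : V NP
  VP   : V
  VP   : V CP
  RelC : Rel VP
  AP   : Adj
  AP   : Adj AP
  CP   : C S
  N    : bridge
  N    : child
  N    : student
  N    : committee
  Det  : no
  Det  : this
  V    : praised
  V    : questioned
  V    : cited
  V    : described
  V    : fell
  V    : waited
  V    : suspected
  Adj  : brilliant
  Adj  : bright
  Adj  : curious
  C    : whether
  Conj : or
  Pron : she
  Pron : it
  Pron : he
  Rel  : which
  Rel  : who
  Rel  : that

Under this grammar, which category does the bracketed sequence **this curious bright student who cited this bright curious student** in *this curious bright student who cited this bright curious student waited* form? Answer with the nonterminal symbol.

S
  NP
    NP
      Det: this
      AP
        Adj: curious
        AP
          Adj: bright
      N: student
    RelC
      Rel: who
      VP
        V: cited
        NP
          Det: this
          AP
            Adj: bright
            AP
              Adj: curious
          N: student
  VP
    V: waited
The span 'this curious bright student who cited this bright curious student' is the NP node built by NP → NP RelC.

NP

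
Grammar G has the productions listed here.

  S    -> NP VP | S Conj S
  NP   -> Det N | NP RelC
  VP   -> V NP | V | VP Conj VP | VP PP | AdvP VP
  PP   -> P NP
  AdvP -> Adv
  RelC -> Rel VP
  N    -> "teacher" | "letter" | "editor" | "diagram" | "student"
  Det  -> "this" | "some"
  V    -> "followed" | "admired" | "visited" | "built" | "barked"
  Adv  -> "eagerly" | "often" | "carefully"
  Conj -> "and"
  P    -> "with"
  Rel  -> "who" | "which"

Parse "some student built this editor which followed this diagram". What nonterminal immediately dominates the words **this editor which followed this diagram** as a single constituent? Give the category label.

NP

[S [NP [Det some] [N student]] [VP [V built] [NP [NP [Det this] [N editor]] [RelC [Rel which] [VP [V followed] [NP [Det this] [N diagram]]]]]]]
The span 'this editor which followed this diagram' is the NP node built by NP → NP RelC.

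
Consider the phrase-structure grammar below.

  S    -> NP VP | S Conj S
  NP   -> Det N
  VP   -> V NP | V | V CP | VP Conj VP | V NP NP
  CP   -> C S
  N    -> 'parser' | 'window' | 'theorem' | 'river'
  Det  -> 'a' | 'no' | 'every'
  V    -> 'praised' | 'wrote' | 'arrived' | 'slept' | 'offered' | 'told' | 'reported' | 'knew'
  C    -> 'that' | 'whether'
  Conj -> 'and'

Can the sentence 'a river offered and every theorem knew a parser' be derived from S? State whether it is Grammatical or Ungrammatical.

S
  S
    NP
      Det: a
      N: river
    VP
      V: offered
  Conj: and
  S
    NP
      Det: every
      N: theorem
    VP
      V: knew
      NP
        Det: a
        N: parser
The bracketing above is licensed at every node by one of the given productions, with S at the root.

Grammatical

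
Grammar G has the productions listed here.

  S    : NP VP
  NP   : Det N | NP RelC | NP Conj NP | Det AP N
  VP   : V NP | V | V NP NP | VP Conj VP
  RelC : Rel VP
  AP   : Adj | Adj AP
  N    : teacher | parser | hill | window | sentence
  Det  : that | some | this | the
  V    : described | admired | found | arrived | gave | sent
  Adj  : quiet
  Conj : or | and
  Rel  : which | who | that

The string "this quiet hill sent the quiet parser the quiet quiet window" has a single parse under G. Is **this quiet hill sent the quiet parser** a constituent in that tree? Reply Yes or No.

[S [NP [Det this] [AP [Adj quiet]] [N hill]] [VP [V sent] [NP [Det the] [AP [Adj quiet]] [N parser]] [NP [Det the] [AP [Adj quiet] [AP [Adj quiet]]] [N window]]]]
The smallest constituent containing 'this quiet hill sent the quiet parser' is the S spanning 'this quiet hill sent the quiet parser the quiet quiet window'; no single node in the tree dominates exactly the given words.

No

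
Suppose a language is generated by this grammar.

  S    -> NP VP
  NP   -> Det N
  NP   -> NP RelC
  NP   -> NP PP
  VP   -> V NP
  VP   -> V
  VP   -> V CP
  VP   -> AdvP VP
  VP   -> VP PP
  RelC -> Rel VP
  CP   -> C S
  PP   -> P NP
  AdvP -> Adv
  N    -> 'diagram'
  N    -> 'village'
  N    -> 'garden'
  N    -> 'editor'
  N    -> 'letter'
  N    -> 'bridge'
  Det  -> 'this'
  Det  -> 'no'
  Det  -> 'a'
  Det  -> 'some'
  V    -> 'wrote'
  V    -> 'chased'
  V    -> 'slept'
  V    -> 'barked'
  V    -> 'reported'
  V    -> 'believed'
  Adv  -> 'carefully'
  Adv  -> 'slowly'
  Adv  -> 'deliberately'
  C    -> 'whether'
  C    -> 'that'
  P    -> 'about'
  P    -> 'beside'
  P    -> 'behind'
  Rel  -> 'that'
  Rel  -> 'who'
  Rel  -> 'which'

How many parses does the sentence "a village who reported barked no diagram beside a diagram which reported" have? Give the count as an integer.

Two of the 3 distinct bracketings:
[S [NP [NP [Det a] [N village]] [RelC [Rel who] [VP [V reported]]]] [VP [V barked] [NP [NP [NP [Det no] [N diagram]] [PP [P beside] [NP [Det a] [N diagram]]]] [RelC [Rel which] [VP [V reported]]]]]]
[S [NP [NP [Det a] [N village]] [RelC [Rel who] [VP [V reported]]]] [VP [V barked] [NP [NP [Det no] [N diagram]] [PP [P beside] [NP [NP [Det a] [N diagram]] [RelC [Rel which] [VP [V reported]]]]]]]]
The trees differ in how a recursive rule is bracketed over the same span.

3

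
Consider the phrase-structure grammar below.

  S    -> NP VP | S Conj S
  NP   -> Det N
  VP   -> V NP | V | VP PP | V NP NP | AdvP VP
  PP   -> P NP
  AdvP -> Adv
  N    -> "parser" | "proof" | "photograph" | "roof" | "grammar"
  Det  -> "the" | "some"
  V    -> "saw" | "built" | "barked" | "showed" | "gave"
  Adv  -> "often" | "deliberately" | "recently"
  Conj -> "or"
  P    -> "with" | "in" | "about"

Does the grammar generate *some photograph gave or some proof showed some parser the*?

Ungrammatical

For S → NP VP, the only prefix that parses as NP is 'some photograph', but the remainder 'gave or some proof showed some parser the' is not a VP under these rules. The alternative S rule S → S Conj S likewise has no satisfying split.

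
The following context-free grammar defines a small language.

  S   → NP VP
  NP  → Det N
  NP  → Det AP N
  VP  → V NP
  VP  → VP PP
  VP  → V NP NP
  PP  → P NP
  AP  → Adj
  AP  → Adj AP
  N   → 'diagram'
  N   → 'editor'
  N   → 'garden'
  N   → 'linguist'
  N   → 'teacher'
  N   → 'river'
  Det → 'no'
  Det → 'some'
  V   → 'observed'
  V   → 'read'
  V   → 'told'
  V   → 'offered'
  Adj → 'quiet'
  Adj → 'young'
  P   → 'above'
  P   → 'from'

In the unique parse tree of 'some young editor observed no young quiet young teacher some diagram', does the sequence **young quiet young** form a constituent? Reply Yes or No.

[S [NP [Det some] [AP [Adj young]] [N editor]] [VP [V observed] [NP [Det no] [AP [Adj young] [AP [Adj quiet] [AP [Adj young]]]] [N teacher]] [NP [Det some] [N diagram]]]]
The words 'young quiet young' are exhaustively dominated by a single AP node (built by AP → Adj AP), so they form a constituent.

Yes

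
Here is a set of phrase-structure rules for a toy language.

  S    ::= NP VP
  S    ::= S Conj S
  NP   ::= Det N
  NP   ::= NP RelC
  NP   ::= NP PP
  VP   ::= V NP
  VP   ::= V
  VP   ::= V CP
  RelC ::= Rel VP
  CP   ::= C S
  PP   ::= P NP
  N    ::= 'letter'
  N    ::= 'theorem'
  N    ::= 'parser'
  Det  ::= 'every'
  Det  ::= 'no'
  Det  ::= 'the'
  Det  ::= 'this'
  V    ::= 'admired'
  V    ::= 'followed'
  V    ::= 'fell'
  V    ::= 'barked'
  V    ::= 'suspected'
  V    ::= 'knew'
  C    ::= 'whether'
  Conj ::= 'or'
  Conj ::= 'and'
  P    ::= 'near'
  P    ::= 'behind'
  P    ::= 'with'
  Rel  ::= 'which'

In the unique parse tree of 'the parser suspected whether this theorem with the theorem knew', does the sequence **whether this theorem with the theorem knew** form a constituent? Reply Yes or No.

Yes

[S [NP [Det the] [N parser]] [VP [V suspected] [CP [C whether] [S [NP [NP [Det this] [N theorem]] [PP [P with] [NP [Det the] [N theorem]]]] [VP [V knew]]]]]]
The words 'whether this theorem with the theorem knew' are exhaustively dominated by a single CP node (built by CP → C S), so they form a constituent.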